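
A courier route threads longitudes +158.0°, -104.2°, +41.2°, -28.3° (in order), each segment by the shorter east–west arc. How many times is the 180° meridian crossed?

1

Leg 1: +158.0° → -104.2°, shortest Δλ = 97.8° (east) — crosses 180°.
Leg 2: -104.2° → +41.2°, shortest Δλ = 145.4° (east) — does not cross 180°.
Leg 3: +41.2° → -28.3°, shortest Δλ = -69.5° (west) — does not cross 180°.
Total crossings: 1.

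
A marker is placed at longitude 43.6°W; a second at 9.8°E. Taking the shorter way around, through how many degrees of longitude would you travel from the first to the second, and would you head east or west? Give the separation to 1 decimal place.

53.4° east

Raw difference: 9.8 − -43.6 = 53.4°.
Normalise into (−180°, 180°]: 53.4° stays 53.4°.
Positive ⇒ the second point lies to the east; separation 53.4°.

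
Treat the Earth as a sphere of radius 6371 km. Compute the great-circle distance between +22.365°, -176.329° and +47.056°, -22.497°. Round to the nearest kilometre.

11862 km

Δλ = -22.497 − -176.329 = 153.832°.
Δφ = 47.056 − 22.365 = 24.691°.
a = sin²(Δφ/2) + cos φ₁ · cos φ₂ · sin²(Δλ/2) = 0.643461.
c = 2·atan2(√a, √(1−a)) = 1.86181 rad → d = 6371·c ≈ 11861.59 km.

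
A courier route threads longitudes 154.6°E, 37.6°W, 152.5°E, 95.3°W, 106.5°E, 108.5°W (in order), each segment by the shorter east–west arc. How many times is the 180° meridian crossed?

Leg 1: +154.6° → -37.6°, shortest Δλ = 167.8° (east) — crosses 180°.
Leg 2: -37.6° → +152.5°, shortest Δλ = -169.9° (west) — crosses 180°.
Leg 3: +152.5° → -95.3°, shortest Δλ = 112.2° (east) — crosses 180°.
Leg 4: -95.3° → +106.5°, shortest Δλ = -158.2° (west) — crosses 180°.
Leg 5: +106.5° → -108.5°, shortest Δλ = 145.0° (east) — crosses 180°.
Total crossings: 5.

5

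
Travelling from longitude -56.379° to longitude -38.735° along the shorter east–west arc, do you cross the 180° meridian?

Signed shortest Δλ = ((-38.735 − -56.379 + 180) mod 360) − 180 = 17.644°.
Going east by 17.644° from -56.379° reaches -38.735° without touching 180°.

No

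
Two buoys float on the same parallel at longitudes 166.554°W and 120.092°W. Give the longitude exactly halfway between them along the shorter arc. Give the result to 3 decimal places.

Signed shortest Δλ from -166.554° to -120.092° is +46.462°.
Midpoint longitude = -166.554° + (+46.462°)/2 = -166.554° + 23.231° = -143.323°.

143.323°W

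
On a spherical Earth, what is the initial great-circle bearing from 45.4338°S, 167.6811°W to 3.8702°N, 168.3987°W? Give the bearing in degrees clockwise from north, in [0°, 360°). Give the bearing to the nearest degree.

359°

Δλ = -168.3987 − -167.6811 = -0.7176°.
θ = atan2( sin Δλ · cos φ₂ , cos φ₁ · sin φ₂ − sin φ₁ · cos φ₂ · cos Δλ )
  = atan2(-0.01250, 0.75812) = -0.944° → normalised to [0°, 360°): 359.056°.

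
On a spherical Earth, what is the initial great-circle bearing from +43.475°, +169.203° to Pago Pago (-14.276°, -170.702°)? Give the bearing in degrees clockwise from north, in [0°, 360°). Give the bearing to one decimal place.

157.5°

Δλ = -170.702 − 169.203 = -339.905°; wrapped into (−180°, 180°]: 20.095°.
θ = atan2( sin Δλ · cos φ₂ , cos φ₁ · sin φ₂ − sin φ₁ · cos φ₂ · cos Δλ )
  = atan2(0.33297, -0.80515) = 157.532° → normalised to [0°, 360°): 157.532°.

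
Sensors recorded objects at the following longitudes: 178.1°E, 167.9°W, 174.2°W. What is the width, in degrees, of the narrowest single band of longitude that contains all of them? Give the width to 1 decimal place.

14.0°

Sort the longitudes: -174.2°, -167.9°, +178.1°.
Eastward gaps between consecutive values (wrapping around): 6.3°, 346.0°, 7.7°.
Largest gap = 346.0° ⇒ minimal covering band is its complement: 360° − 346.0° = 14.0°.
Band runs from +178.1° eastward to -167.9°, crossing the antimeridian.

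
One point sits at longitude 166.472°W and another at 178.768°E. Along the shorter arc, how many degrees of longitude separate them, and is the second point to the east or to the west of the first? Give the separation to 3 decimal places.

Raw difference: 178.768 − -166.472 = 345.24°.
Normalise into (−180°, 180°]: 345.24° − 360° = -14.76°.
Negative ⇒ the second point lies to the west; separation 14.760°.

14.760° west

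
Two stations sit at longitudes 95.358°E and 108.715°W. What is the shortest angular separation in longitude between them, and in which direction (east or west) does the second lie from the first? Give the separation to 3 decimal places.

155.927° east

Raw difference: -108.715 − 95.358 = -204.073°.
Normalise into (−180°, 180°]: -204.073° + 360° = 155.927°.
Positive ⇒ the second point lies to the east; separation 155.927°.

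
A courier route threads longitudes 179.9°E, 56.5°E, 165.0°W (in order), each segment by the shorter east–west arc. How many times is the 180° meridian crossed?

Leg 1: +179.9° → +56.5°, shortest Δλ = -123.4° (west) — does not cross 180°.
Leg 2: +56.5° → -165.0°, shortest Δλ = 138.5° (east) — crosses 180°.
Total crossings: 1.

1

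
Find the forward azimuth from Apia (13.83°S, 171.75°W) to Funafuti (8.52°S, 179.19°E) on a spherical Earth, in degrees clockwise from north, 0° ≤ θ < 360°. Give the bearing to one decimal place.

299.9°

Δλ = 179.19 − -171.75 = 350.94°; wrapped into (−180°, 180°]: -9.06°.
θ = atan2( sin Δλ · cos φ₂ , cos φ₁ · sin φ₂ − sin φ₁ · cos φ₂ · cos Δλ )
  = atan2(-0.15573, 0.08959) = -60.087° → normalised to [0°, 360°): 299.913°.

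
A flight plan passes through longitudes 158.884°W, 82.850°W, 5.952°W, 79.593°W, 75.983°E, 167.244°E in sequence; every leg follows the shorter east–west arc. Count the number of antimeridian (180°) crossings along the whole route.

Leg 1: -158.884° → -82.850°, shortest Δλ = 76.034° (east) — does not cross 180°.
Leg 2: -82.850° → -5.952°, shortest Δλ = 76.898° (east) — does not cross 180°.
Leg 3: -5.952° → -79.593°, shortest Δλ = -73.641° (west) — does not cross 180°.
Leg 4: -79.593° → +75.983°, shortest Δλ = 155.576° (east) — does not cross 180°.
Leg 5: +75.983° → +167.244°, shortest Δλ = 91.261° (east) — does not cross 180°.
Total crossings: 0.

0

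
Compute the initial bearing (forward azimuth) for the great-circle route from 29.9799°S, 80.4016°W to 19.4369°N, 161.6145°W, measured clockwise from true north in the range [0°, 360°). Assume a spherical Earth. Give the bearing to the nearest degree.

Δλ = -161.6145 − -80.4016 = -81.2129°.
θ = atan2( sin Δλ · cos φ₂ , cos φ₁ · sin φ₂ − sin φ₁ · cos φ₂ · cos Δλ )
  = atan2(-0.93194, 0.36023) = -68.867° → normalised to [0°, 360°): 291.133°.

291°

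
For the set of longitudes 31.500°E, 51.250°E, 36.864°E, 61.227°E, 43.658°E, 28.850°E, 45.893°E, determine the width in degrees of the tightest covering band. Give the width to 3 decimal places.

32.377°

Sort the longitudes: +28.850°, +31.500°, +36.864°, +43.658°, +45.893°, +51.250°, +61.227°.
Eastward gaps between consecutive values (wrapping around): 2.650°, 5.364°, 6.794°, 2.235°, 5.357°, 9.977°, 327.623°.
Largest gap = 327.623° ⇒ minimal covering band is its complement: 360° − 327.623° = 32.377°.
Band runs from +28.850° eastward to +61.227°.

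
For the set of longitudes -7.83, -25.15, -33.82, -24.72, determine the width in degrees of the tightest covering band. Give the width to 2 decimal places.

25.99°

Sort the longitudes: -33.82°, -25.15°, -24.72°, -7.83°.
Eastward gaps between consecutive values (wrapping around): 8.67°, 0.43°, 16.89°, 334.01°.
Largest gap = 334.01° ⇒ minimal covering band is its complement: 360° − 334.01° = 25.99°.
Band runs from -33.82° eastward to -7.83°.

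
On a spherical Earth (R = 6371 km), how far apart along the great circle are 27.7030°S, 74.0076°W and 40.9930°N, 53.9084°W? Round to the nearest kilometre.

7915 km

Δλ = -53.9084 − -74.0076 = 20.0992°.
Δφ = 40.9930 − -27.7030 = 68.6960°.
a = sin²(Δφ/2) + cos φ₁ · cos φ₂ · sin²(Δλ/2) = 0.338691.
c = 2·atan2(√a, √(1−a)) = 1.24230 rad → d = 6371·c ≈ 7914.71 km.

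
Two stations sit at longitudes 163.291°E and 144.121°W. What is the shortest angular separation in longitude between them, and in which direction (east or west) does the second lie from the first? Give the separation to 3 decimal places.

52.588° east

Raw difference: -144.121 − 163.291 = -307.412°.
Normalise into (−180°, 180°]: -307.412° + 360° = 52.588°.
Positive ⇒ the second point lies to the east; separation 52.588°.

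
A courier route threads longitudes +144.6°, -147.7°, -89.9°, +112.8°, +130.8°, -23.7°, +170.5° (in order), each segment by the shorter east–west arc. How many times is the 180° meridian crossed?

3

Leg 1: +144.6° → -147.7°, shortest Δλ = 67.7° (east) — crosses 180°.
Leg 2: -147.7° → -89.9°, shortest Δλ = 57.8° (east) — does not cross 180°.
Leg 3: -89.9° → +112.8°, shortest Δλ = -157.3° (west) — crosses 180°.
Leg 4: +112.8° → +130.8°, shortest Δλ = 18.0° (east) — does not cross 180°.
Leg 5: +130.8° → -23.7°, shortest Δλ = -154.5° (west) — does not cross 180°.
Leg 6: -23.7° → +170.5°, shortest Δλ = -165.8° (west) — crosses 180°.
Total crossings: 3.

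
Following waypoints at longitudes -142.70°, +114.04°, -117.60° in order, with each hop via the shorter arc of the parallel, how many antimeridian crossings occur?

2

Leg 1: -142.70° → +114.04°, shortest Δλ = -103.26° (west) — crosses 180°.
Leg 2: +114.04° → -117.60°, shortest Δλ = 128.36° (east) — crosses 180°.
Total crossings: 2.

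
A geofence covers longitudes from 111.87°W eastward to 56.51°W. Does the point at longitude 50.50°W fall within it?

Band width going east from -111.87° to -56.51°: ((-56.51 − -111.87) mod 360) = 55.36°.
Offset of -50.50° east of the west edge: ((-50.50 − -111.87) mod 360) = 61.37°.
61.37° > 55.36° ⇒ outside.

No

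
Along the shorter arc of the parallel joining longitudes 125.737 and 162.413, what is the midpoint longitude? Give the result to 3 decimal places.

+144.075°

Signed shortest Δλ from +125.737° to +162.413° is +36.676°.
Midpoint longitude = +125.737° + (+36.676°)/2 = +125.737° + 18.338° = +144.075°.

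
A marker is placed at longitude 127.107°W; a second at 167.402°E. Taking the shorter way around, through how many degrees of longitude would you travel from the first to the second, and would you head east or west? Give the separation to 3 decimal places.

Raw difference: 167.402 − -127.107 = 294.509°.
Normalise into (−180°, 180°]: 294.509° − 360° = -65.491°.
Negative ⇒ the second point lies to the west; separation 65.491°.

65.491° west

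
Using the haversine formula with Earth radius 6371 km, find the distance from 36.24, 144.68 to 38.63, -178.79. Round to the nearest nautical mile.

Δλ = -178.79 − 144.68 = -323.47°; wrapped into (−180°, 180°]: 36.53°.
Δφ = 38.63 − 36.24 = 2.39°.
a = sin²(Δφ/2) + cos φ₁ · cos φ₂ · sin²(Δλ/2) = 0.062325.
c = 2·atan2(√a, √(1−a)) = 0.50464 rad → d = 6371·c ≈ 3215.04 km ≈ 1735.98 nmi.

1736 nmi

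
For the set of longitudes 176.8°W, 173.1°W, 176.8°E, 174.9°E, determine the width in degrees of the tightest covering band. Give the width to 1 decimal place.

Sort the longitudes: -176.8°, -173.1°, +174.9°, +176.8°.
Eastward gaps between consecutive values (wrapping around): 3.7°, 348.0°, 1.9°, 6.4°.
Largest gap = 348.0° ⇒ minimal covering band is its complement: 360° − 348.0° = 12.0°.
Band runs from +174.9° eastward to -173.1°, crossing the antimeridian.

12.0°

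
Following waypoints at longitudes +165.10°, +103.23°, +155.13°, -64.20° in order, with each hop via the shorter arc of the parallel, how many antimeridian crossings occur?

Leg 1: +165.10° → +103.23°, shortest Δλ = -61.87° (west) — does not cross 180°.
Leg 2: +103.23° → +155.13°, shortest Δλ = 51.9° (east) — does not cross 180°.
Leg 3: +155.13° → -64.20°, shortest Δλ = 140.67° (east) — crosses 180°.
Total crossings: 1.

1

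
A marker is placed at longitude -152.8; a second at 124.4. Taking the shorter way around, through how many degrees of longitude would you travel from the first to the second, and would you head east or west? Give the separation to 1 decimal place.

Raw difference: 124.4 − -152.8 = 277.2°.
Normalise into (−180°, 180°]: 277.2° − 360° = -82.8°.
Negative ⇒ the second point lies to the west; separation 82.8°.

82.8° west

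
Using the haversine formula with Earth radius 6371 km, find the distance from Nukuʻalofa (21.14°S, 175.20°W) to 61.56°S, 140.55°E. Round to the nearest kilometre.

5622 km

Δλ = 140.55 − -175.20 = 315.75°; wrapped into (−180°, 180°]: -44.25°.
Δφ = -61.56 − -21.14 = -40.42°.
a = sin²(Δφ/2) + cos φ₁ · cos φ₂ · sin²(Δλ/2) = 0.182352.
c = 2·atan2(√a, √(1−a)) = 0.88240 rad → d = 6371·c ≈ 5621.79 km.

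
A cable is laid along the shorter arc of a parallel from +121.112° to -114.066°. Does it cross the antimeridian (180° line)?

Naïve |-114.066 − 121.112| = 235.178° > 180°, so the shorter arc goes the other way round — across 180°.
Signed shortest Δλ = ((-114.066 − 121.112 + 180) mod 360) − 180 = 124.822°.
Going east by 124.822° from +121.112° passes through 180° before reaching -114.066°.

Yes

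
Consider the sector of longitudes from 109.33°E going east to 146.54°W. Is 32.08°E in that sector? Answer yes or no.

Band width going east from +109.33° to -146.54°: ((-146.54 − 109.33) mod 360) = 104.13°.
Offset of +32.08° east of the west edge: ((32.08 − 109.33) mod 360) = 282.75°.
282.75° > 104.13° ⇒ outside.

No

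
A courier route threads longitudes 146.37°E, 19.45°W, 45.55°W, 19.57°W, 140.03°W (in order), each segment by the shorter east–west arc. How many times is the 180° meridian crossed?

Leg 1: +146.37° → -19.45°, shortest Δλ = -165.82° (west) — does not cross 180°.
Leg 2: -19.45° → -45.55°, shortest Δλ = -26.1° (west) — does not cross 180°.
Leg 3: -45.55° → -19.57°, shortest Δλ = 25.98° (east) — does not cross 180°.
Leg 4: -19.57° → -140.03°, shortest Δλ = -120.46° (west) — does not cross 180°.
Total crossings: 0.

0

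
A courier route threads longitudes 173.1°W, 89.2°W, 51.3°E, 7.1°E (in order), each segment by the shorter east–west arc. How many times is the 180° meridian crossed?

Leg 1: -173.1° → -89.2°, shortest Δλ = 83.9° (east) — does not cross 180°.
Leg 2: -89.2° → +51.3°, shortest Δλ = 140.5° (east) — does not cross 180°.
Leg 3: +51.3° → +7.1°, shortest Δλ = -44.2° (west) — does not cross 180°.
Total crossings: 0.

0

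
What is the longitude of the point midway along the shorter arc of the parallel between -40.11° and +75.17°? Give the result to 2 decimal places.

Signed shortest Δλ from -40.11° to +75.17° is +115.28°.
Midpoint longitude = -40.11° + (+115.28°)/2 = -40.11° + 57.64° = +17.53°.

+17.53°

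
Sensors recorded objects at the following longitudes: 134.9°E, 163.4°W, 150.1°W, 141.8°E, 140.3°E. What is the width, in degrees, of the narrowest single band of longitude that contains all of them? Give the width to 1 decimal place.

75.0°

Sort the longitudes: -163.4°, -150.1°, +134.9°, +140.3°, +141.8°.
Eastward gaps between consecutive values (wrapping around): 13.3°, 285.0°, 5.4°, 1.5°, 54.8°.
Largest gap = 285.0° ⇒ minimal covering band is its complement: 360° − 285.0° = 75.0°.
Band runs from +134.9° eastward to -150.1°, crossing the antimeridian.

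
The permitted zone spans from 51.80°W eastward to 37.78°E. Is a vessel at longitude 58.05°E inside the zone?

No

Band width going east from -51.80° to +37.78°: ((37.78 − -51.80) mod 360) = 89.58°.
Offset of +58.05° east of the west edge: ((58.05 − -51.80) mod 360) = 109.85°.
109.85° > 89.58° ⇒ outside.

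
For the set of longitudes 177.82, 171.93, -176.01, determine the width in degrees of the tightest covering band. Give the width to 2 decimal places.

12.06°

Sort the longitudes: -176.01°, +171.93°, +177.82°.
Eastward gaps between consecutive values (wrapping around): 347.94°, 5.89°, 6.17°.
Largest gap = 347.94° ⇒ minimal covering band is its complement: 360° − 347.94° = 12.06°.
Band runs from +171.93° eastward to -176.01°, crossing the antimeridian.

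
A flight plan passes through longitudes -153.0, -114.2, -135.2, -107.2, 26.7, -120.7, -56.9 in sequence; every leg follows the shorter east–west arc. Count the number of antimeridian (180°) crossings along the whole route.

0

Leg 1: -153.0° → -114.2°, shortest Δλ = 38.8° (east) — does not cross 180°.
Leg 2: -114.2° → -135.2°, shortest Δλ = -21.0° (west) — does not cross 180°.
Leg 3: -135.2° → -107.2°, shortest Δλ = 28.0° (east) — does not cross 180°.
Leg 4: -107.2° → +26.7°, shortest Δλ = 133.9° (east) — does not cross 180°.
Leg 5: +26.7° → -120.7°, shortest Δλ = -147.4° (west) — does not cross 180°.
Leg 6: -120.7° → -56.9°, shortest Δλ = 63.8° (east) — does not cross 180°.
Total crossings: 0.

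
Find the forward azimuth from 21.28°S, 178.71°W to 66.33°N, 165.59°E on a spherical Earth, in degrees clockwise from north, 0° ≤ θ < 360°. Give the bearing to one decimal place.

353.8°

Δλ = 165.59 − -178.71 = 344.30°; wrapped into (−180°, 180°]: -15.70°.
θ = atan2( sin Δλ · cos φ₂ , cos φ₁ · sin φ₂ − sin φ₁ · cos φ₂ · cos Δλ )
  = atan2(-0.10864, 0.99369) = -6.239° → normalised to [0°, 360°): 353.761°.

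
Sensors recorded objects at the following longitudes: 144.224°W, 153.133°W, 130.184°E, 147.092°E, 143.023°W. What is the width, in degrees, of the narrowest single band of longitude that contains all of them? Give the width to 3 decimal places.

Sort the longitudes: -153.133°, -144.224°, -143.023°, +130.184°, +147.092°.
Eastward gaps between consecutive values (wrapping around): 8.909°, 1.201°, 273.207°, 16.908°, 59.775°.
Largest gap = 273.207° ⇒ minimal covering band is its complement: 360° − 273.207° = 86.793°.
Band runs from +130.184° eastward to -143.023°, crossing the antimeridian.

86.793°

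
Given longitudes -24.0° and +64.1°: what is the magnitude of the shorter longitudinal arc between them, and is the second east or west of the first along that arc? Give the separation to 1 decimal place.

88.1° east

Raw difference: 64.1 − -24.0 = 88.1°.
Normalise into (−180°, 180°]: 88.1° stays 88.1°.
Positive ⇒ the second point lies to the east; separation 88.1°.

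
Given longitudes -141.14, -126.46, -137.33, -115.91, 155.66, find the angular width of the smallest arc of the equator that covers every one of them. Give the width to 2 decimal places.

88.43°

Sort the longitudes: -141.14°, -137.33°, -126.46°, -115.91°, +155.66°.
Eastward gaps between consecutive values (wrapping around): 3.81°, 10.87°, 10.55°, 271.57°, 63.20°.
Largest gap = 271.57° ⇒ minimal covering band is its complement: 360° − 271.57° = 88.43°.
Band runs from +155.66° eastward to -115.91°, crossing the antimeridian.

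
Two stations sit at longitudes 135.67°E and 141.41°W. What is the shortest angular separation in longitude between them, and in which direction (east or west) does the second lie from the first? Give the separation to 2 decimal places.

82.92° east

Raw difference: -141.41 − 135.67 = -277.08°.
Normalise into (−180°, 180°]: -277.08° + 360° = 82.92°.
Positive ⇒ the second point lies to the east; separation 82.92°.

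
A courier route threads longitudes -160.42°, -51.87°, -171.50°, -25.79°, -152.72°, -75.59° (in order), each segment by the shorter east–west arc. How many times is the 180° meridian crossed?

0

Leg 1: -160.42° → -51.87°, shortest Δλ = 108.55° (east) — does not cross 180°.
Leg 2: -51.87° → -171.50°, shortest Δλ = -119.63° (west) — does not cross 180°.
Leg 3: -171.50° → -25.79°, shortest Δλ = 145.71° (east) — does not cross 180°.
Leg 4: -25.79° → -152.72°, shortest Δλ = -126.93° (west) — does not cross 180°.
Leg 5: -152.72° → -75.59°, shortest Δλ = 77.13° (east) — does not cross 180°.
Total crossings: 0.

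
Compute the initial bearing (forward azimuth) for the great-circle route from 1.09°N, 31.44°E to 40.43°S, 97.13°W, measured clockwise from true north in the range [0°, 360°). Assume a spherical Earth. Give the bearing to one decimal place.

222.9°

Δλ = -97.13 − 31.44 = -128.57°.
θ = atan2( sin Δλ · cos φ₂ , cos φ₁ · sin φ₂ − sin φ₁ · cos φ₂ · cos Δλ )
  = atan2(-0.59514, -0.63937) = -137.052° → normalised to [0°, 360°): 222.948°.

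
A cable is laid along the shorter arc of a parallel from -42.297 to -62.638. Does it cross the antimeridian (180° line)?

No

Signed shortest Δλ = ((-62.638 − -42.297 + 180) mod 360) − 180 = -20.341°.
Going west by 20.341° from -42.297° reaches -62.638° without touching 180°.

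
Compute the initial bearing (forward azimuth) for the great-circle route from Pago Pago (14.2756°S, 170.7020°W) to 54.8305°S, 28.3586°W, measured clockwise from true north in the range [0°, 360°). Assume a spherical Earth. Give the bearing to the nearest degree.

159°

Δλ = -28.3586 − -170.7020 = 142.3434°.
θ = atan2( sin Δλ · cos φ₂ , cos φ₁ · sin φ₂ − sin φ₁ · cos φ₂ · cos Δλ )
  = atan2(0.35189, -0.90466) = 158.745° → normalised to [0°, 360°): 158.745°.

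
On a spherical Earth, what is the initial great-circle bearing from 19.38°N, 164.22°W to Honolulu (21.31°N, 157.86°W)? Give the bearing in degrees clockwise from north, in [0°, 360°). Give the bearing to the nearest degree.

71°

Δλ = -157.86 − -164.22 = 6.36°.
θ = atan2( sin Δλ · cos φ₂ , cos φ₁ · sin φ₂ − sin φ₁ · cos φ₂ · cos Δλ )
  = atan2(0.10320, 0.03558) = 70.977° → normalised to [0°, 360°): 70.977°.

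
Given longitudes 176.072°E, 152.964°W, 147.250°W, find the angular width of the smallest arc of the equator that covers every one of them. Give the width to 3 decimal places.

36.678°

Sort the longitudes: -152.964°, -147.250°, +176.072°.
Eastward gaps between consecutive values (wrapping around): 5.714°, 323.322°, 30.964°.
Largest gap = 323.322° ⇒ minimal covering band is its complement: 360° − 323.322° = 36.678°.
Band runs from +176.072° eastward to -147.250°, crossing the antimeridian.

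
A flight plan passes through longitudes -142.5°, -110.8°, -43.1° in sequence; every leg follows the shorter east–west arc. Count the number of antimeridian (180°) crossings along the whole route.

0

Leg 1: -142.5° → -110.8°, shortest Δλ = 31.7° (east) — does not cross 180°.
Leg 2: -110.8° → -43.1°, shortest Δλ = 67.7° (east) — does not cross 180°.
Total crossings: 0.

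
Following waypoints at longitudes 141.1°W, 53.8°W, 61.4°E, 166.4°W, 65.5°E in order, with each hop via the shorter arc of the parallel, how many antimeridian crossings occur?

2

Leg 1: -141.1° → -53.8°, shortest Δλ = 87.3° (east) — does not cross 180°.
Leg 2: -53.8° → +61.4°, shortest Δλ = 115.2° (east) — does not cross 180°.
Leg 3: +61.4° → -166.4°, shortest Δλ = 132.2° (east) — crosses 180°.
Leg 4: -166.4° → +65.5°, shortest Δλ = -128.1° (west) — crosses 180°.
Total crossings: 2.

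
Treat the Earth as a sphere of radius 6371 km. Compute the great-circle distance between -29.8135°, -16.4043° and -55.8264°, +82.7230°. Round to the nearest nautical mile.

4232 nmi

Δλ = 82.7230 − -16.4043 = 99.1273°.
Δφ = -55.8264 − -29.8135 = -26.0129°.
a = sin²(Δφ/2) + cos φ₁ · cos φ₂ · sin²(Δλ/2) = 0.332987.
c = 2·atan2(√a, √(1−a)) = 1.23022 rad → d = 6371·c ≈ 7837.76 km ≈ 4232.05 nmi.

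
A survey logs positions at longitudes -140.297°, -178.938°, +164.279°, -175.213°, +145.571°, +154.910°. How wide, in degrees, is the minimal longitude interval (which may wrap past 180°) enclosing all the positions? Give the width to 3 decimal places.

Sort the longitudes: -178.938°, -175.213°, -140.297°, +145.571°, +154.910°, +164.279°.
Eastward gaps between consecutive values (wrapping around): 3.725°, 34.916°, 285.868°, 9.339°, 9.369°, 16.783°.
Largest gap = 285.868° ⇒ minimal covering band is its complement: 360° − 285.868° = 74.132°.
Band runs from +145.571° eastward to -140.297°, crossing the antimeridian.

74.132°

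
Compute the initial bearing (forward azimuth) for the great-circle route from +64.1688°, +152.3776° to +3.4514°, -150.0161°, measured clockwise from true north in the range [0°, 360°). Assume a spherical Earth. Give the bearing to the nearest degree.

118°

Δλ = -150.0161 − 152.3776 = -302.3937°; wrapped into (−180°, 180°]: 57.6063°.
θ = atan2( sin Δλ · cos φ₂ , cos φ₁ · sin φ₂ − sin φ₁ · cos φ₂ · cos Δλ )
  = atan2(0.84286, -0.45510) = 118.367° → normalised to [0°, 360°): 118.367°.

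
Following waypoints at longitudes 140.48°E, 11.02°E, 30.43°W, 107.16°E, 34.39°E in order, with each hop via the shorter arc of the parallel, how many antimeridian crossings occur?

0

Leg 1: +140.48° → +11.02°, shortest Δλ = -129.46° (west) — does not cross 180°.
Leg 2: +11.02° → -30.43°, shortest Δλ = -41.45° (west) — does not cross 180°.
Leg 3: -30.43° → +107.16°, shortest Δλ = 137.59° (east) — does not cross 180°.
Leg 4: +107.16° → +34.39°, shortest Δλ = -72.77° (west) — does not cross 180°.
Total crossings: 0.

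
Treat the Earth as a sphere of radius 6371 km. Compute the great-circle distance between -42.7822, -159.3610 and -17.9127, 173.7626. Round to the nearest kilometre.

3749 km

Δλ = 173.7626 − -159.3610 = 333.1236°; wrapped into (−180°, 180°]: -26.8764°.
Δφ = -17.9127 − -42.7822 = 24.8695°.
a = sin²(Δφ/2) + cos φ₁ · cos φ₂ · sin²(Δλ/2) = 0.084083.
c = 2·atan2(√a, √(1−a)) = 0.58839 rad → d = 6371·c ≈ 3748.66 km.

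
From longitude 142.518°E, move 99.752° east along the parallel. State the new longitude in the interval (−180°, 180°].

Start at +142.518°; shift +99.752° → +242.270°.
+242.270° lies outside (−180°, 180°]; subtract 360° → -117.730°.

117.730°W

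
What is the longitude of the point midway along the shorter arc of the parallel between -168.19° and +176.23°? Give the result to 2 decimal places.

-175.98°

Signed shortest Δλ from -168.19° to +176.23° is -15.58°.
Midpoint longitude = -168.19° + (-15.58°)/2 = -168.19° − 7.79° = -175.98°.
(The naïve average (-168.19 + +176.23)/2 = 4.02° is on the wrong side of the globe.)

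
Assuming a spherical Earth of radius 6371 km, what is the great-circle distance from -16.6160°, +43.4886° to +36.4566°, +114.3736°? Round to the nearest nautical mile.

Δλ = 114.3736 − 43.4886 = 70.8850°.
Δφ = 36.4566 − -16.6160 = 53.0726°.
a = sin²(Δφ/2) + cos φ₁ · cos φ₂ · sin²(Δλ/2) = 0.458767.
c = 2·atan2(√a, √(1−a)) = 1.48824 rad → d = 6371·c ≈ 9481.56 km ≈ 5119.63 nmi.

5120 nmi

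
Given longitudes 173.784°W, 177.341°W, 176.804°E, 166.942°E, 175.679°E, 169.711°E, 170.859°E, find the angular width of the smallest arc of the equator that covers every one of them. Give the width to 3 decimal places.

Sort the longitudes: -177.341°, -173.784°, +166.942°, +169.711°, +170.859°, +175.679°, +176.804°.
Eastward gaps between consecutive values (wrapping around): 3.557°, 340.726°, 2.769°, 1.148°, 4.820°, 1.125°, 5.855°.
Largest gap = 340.726° ⇒ minimal covering band is its complement: 360° − 340.726° = 19.274°.
Band runs from +166.942° eastward to -173.784°, crossing the antimeridian.

19.274°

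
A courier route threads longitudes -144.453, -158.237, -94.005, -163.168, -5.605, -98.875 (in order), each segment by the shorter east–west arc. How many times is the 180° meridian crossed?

Leg 1: -144.453° → -158.237°, shortest Δλ = -13.784° (west) — does not cross 180°.
Leg 2: -158.237° → -94.005°, shortest Δλ = 64.232° (east) — does not cross 180°.
Leg 3: -94.005° → -163.168°, shortest Δλ = -69.163° (west) — does not cross 180°.
Leg 4: -163.168° → -5.605°, shortest Δλ = 157.563° (east) — does not cross 180°.
Leg 5: -5.605° → -98.875°, shortest Δλ = -93.27° (west) — does not cross 180°.
Total crossings: 0.

0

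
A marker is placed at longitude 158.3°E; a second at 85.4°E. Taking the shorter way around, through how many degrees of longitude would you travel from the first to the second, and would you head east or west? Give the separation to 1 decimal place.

72.9° west

Raw difference: 85.4 − 158.3 = -72.9°.
Normalise into (−180°, 180°]: -72.9° stays -72.9°.
Negative ⇒ the second point lies to the west; separation 72.9°.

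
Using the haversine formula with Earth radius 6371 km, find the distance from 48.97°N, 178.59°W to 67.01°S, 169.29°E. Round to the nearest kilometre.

12937 km

Δλ = 169.29 − -178.59 = 347.88°; wrapped into (−180°, 180°]: -12.12°.
Δφ = -67.01 − 48.97 = -115.98°.
a = sin²(Δφ/2) + cos φ₁ · cos φ₂ · sin²(Δλ/2) = 0.721886.
c = 2·atan2(√a, √(1−a)) = 2.03060 rad → d = 6371·c ≈ 12936.95 km.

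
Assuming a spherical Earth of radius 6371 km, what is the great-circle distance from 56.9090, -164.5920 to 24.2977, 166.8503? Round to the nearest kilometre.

4289 km

Δλ = 166.8503 − -164.5920 = 331.4423°; wrapped into (−180°, 180°]: -28.5577°.
Δφ = 24.2977 − 56.9090 = -32.6113°.
a = sin²(Δφ/2) + cos φ₁ · cos φ₂ · sin²(Δλ/2) = 0.109097.
c = 2·atan2(√a, √(1−a)) = 0.67324 rad → d = 6371·c ≈ 4289.22 km.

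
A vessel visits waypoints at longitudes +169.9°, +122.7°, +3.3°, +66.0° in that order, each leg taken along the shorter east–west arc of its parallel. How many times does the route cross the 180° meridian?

0

Leg 1: +169.9° → +122.7°, shortest Δλ = -47.2° (west) — does not cross 180°.
Leg 2: +122.7° → +3.3°, shortest Δλ = -119.4° (west) — does not cross 180°.
Leg 3: +3.3° → +66.0°, shortest Δλ = 62.7° (east) — does not cross 180°.
Total crossings: 0.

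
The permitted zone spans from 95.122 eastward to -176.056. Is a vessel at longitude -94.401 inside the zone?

Band width going east from +95.122° to -176.056°: ((-176.056 − 95.122) mod 360) = 88.822°.
Offset of -94.401° east of the west edge: ((-94.401 − 95.122) mod 360) = 170.477°.
170.477° > 88.822° ⇒ outside.

No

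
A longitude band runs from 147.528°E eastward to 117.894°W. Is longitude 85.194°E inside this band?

No

Band width going east from +147.528° to -117.894°: ((-117.894 − 147.528) mod 360) = 94.578°.
Offset of +85.194° east of the west edge: ((85.194 − 147.528) mod 360) = 297.666°.
297.666° > 94.578° ⇒ outside.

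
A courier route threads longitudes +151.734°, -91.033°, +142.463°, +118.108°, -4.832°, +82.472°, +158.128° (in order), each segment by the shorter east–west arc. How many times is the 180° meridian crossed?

Leg 1: +151.734° → -91.033°, shortest Δλ = 117.233° (east) — crosses 180°.
Leg 2: -91.033° → +142.463°, shortest Δλ = -126.504° (west) — crosses 180°.
Leg 3: +142.463° → +118.108°, shortest Δλ = -24.355° (west) — does not cross 180°.
Leg 4: +118.108° → -4.832°, shortest Δλ = -122.94° (west) — does not cross 180°.
Leg 5: -4.832° → +82.472°, shortest Δλ = 87.304° (east) — does not cross 180°.
Leg 6: +82.472° → +158.128°, shortest Δλ = 75.656° (east) — does not cross 180°.
Total crossings: 2.

2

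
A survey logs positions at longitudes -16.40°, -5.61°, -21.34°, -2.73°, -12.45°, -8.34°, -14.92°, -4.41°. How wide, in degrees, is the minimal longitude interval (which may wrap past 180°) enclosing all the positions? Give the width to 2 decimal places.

18.61°

Sort the longitudes: -21.34°, -16.40°, -14.92°, -12.45°, -8.34°, -5.61°, -4.41°, -2.73°.
Eastward gaps between consecutive values (wrapping around): 4.94°, 1.48°, 2.47°, 4.11°, 2.73°, 1.20°, 1.68°, 341.39°.
Largest gap = 341.39° ⇒ minimal covering band is its complement: 360° − 341.39° = 18.61°.
Band runs from -21.34° eastward to -2.73°.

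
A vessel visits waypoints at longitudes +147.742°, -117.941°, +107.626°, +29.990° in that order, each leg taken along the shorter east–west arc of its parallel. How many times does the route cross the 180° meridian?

Leg 1: +147.742° → -117.941°, shortest Δλ = 94.317° (east) — crosses 180°.
Leg 2: -117.941° → +107.626°, shortest Δλ = -134.433° (west) — crosses 180°.
Leg 3: +107.626° → +29.990°, shortest Δλ = -77.636° (west) — does not cross 180°.
Total crossings: 2.

2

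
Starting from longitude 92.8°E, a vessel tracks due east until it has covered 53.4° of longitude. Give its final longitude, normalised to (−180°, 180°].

Start at +92.8°; shift +53.4° → +146.2°.
+146.2° already lies in (−180°, 180°].

146.2°E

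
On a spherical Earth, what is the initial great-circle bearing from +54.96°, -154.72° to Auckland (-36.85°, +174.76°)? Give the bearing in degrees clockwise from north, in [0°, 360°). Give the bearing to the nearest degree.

Δλ = 174.76 − -154.72 = 329.48°; wrapped into (−180°, 180°]: -30.52°.
θ = atan2( sin Δλ · cos φ₂ , cos φ₁ · sin φ₂ − sin φ₁ · cos φ₂ · cos Δλ )
  = atan2(-0.40638, -0.90873) = -155.906° → normalised to [0°, 360°): 204.094°.

204°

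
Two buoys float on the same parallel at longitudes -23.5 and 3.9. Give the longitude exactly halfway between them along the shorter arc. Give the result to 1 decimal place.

-9.8°

Signed shortest Δλ from -23.5° to +3.9° is +27.4°.
Midpoint longitude = -23.5° + (+27.4°)/2 = -23.5° + 13.7° = -9.8°.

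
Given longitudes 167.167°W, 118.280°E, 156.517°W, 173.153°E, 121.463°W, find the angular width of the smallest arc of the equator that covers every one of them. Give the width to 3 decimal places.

Sort the longitudes: -167.167°, -156.517°, -121.463°, +118.280°, +173.153°.
Eastward gaps between consecutive values (wrapping around): 10.650°, 35.054°, 239.743°, 54.873°, 19.680°.
Largest gap = 239.743° ⇒ minimal covering band is its complement: 360° − 239.743° = 120.257°.
Band runs from +118.280° eastward to -121.463°, crossing the antimeridian.

120.257°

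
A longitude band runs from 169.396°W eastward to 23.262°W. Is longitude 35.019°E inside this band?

Band width going east from -169.396° to -23.262°: ((-23.262 − -169.396) mod 360) = 146.134°.
Offset of +35.019° east of the west edge: ((35.019 − -169.396) mod 360) = 204.415°.
204.415° > 146.134° ⇒ outside.

No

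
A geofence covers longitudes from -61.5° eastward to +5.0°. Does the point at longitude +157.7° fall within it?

Band width going east from -61.5° to +5.0°: ((5.0 − -61.5) mod 360) = 66.5°.
Offset of +157.7° east of the west edge: ((157.7 − -61.5) mod 360) = 219.2°.
219.2° > 66.5° ⇒ outside.

No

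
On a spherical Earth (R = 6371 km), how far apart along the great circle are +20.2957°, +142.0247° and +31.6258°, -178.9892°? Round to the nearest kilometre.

Δλ = -178.9892 − 142.0247 = -321.0139°; wrapped into (−180°, 180°]: 38.9861°.
Δφ = 31.6258 − 20.2957 = 11.3301°.
a = sin²(Δφ/2) + cos φ₁ · cos φ₂ · sin²(Δλ/2) = 0.098672.
c = 2·atan2(√a, √(1−a)) = 0.63906 rad → d = 6371·c ≈ 4071.45 km.

4071 km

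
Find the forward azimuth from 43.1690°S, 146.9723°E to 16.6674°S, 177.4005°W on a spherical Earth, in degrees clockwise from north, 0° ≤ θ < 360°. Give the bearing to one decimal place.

59.9°

Δλ = -177.4005 − 146.9723 = -324.3728°; wrapped into (−180°, 180°]: 35.6272°.
θ = atan2( sin Δλ · cos φ₂ , cos φ₁ · sin φ₂ − sin φ₁ · cos φ₂ · cos Δλ )
  = atan2(0.55804, 0.32355) = 59.895° → normalised to [0°, 360°): 59.895°.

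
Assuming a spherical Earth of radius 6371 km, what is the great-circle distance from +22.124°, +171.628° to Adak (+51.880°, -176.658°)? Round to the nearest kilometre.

Δλ = -176.658 − 171.628 = -348.286°; wrapped into (−180°, 180°]: 11.714°.
Δφ = 51.880 − 22.124 = 29.756°.
a = sin²(Δφ/2) + cos φ₁ · cos φ₂ · sin²(Δλ/2) = 0.071882.
c = 2·atan2(√a, √(1−a)) = 0.54286 rad → d = 6371·c ≈ 3458.53 km.

3459 km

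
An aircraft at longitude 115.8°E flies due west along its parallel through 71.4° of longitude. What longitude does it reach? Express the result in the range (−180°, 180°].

Start at +115.8°; shift −71.4° → +44.4°.
+44.4° already lies in (−180°, 180°].

44.4°E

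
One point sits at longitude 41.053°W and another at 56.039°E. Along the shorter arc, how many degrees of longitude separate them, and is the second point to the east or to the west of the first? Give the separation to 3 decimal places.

97.092° east

Raw difference: 56.039 − -41.053 = 97.092°.
Normalise into (−180°, 180°]: 97.092° stays 97.092°.
Positive ⇒ the second point lies to the east; separation 97.092°.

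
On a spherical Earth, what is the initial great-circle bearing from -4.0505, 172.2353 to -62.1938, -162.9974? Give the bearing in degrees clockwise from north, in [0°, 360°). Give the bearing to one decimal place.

Δλ = -162.9974 − 172.2353 = -335.2327°; wrapped into (−180°, 180°]: 24.7673°.
θ = atan2( sin Δλ · cos φ₂ , cos φ₁ · sin φ₂ − sin φ₁ · cos φ₂ · cos Δλ )
  = atan2(0.19543, -0.85240) = 167.087° → normalised to [0°, 360°): 167.087°.

167.1°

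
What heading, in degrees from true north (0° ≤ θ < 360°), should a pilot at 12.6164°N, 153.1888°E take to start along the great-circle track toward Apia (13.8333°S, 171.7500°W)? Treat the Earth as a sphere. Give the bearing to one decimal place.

126.1°

Δλ = -171.7500 − 153.1888 = -324.9388°; wrapped into (−180°, 180°]: 35.0612°.
θ = atan2( sin Δλ · cos φ₂ , cos φ₁ · sin φ₂ − sin φ₁ · cos φ₂ · cos Δλ )
  = atan2(0.55779, -0.40693) = 126.112° → normalised to [0°, 360°): 126.112°.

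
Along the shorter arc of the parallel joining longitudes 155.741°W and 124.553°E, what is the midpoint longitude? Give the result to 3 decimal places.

164.406°E

Signed shortest Δλ from -155.741° to +124.553° is -79.706°.
Midpoint longitude = -155.741° + (-79.706°)/2 = -155.741° − 39.853° = -195.594°.
Normalise into (−180°, 180°]: +164.406°.
(The naïve average (-155.741 + +124.553)/2 = -15.594° is on the wrong side of the globe.)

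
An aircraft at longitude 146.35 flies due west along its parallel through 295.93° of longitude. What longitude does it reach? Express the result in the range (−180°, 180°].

Start at +146.35°; shift −295.93° → -149.58°.
-149.58° already lies in (−180°, 180°].

-149.58°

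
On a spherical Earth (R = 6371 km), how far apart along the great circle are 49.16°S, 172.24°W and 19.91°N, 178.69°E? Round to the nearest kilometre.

Δλ = 178.69 − -172.24 = 350.93°; wrapped into (−180°, 180°]: -9.07°.
Δφ = 19.91 − -49.16 = 69.07°.
a = sin²(Δφ/2) + cos φ₁ · cos φ₂ · sin²(Δλ/2) = 0.325230.
c = 2·atan2(√a, √(1−a)) = 1.21372 rad → d = 6371·c ≈ 7732.59 km.

7733 km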